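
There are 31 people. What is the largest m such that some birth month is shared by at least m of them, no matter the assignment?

There are 12 possible values for birth month. With 31 people and 12 categories, by pigeonhole: ceiling(31/12).

Final answer: 3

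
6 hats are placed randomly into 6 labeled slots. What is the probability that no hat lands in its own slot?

D(n) = (n-1)(D(n-1) + D(n-2)), D(0)=1, D(1)=0.
Building up: D(2)=1, D(3)=2, D(4)=9, D(5)=44, D(6)=265.
Total arrangements: 6! = 720.
Probability = D(6)/6! = 53/144.

Final answer: D(6)/6! = 265/720 = 0.368056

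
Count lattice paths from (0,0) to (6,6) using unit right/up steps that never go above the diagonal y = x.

Total monotonic paths to (6,6): C(12,6) = 924.
Reflecting each bad path at its first crossing gives a bijection with paths to (5,7): C(12,7) = 792.
Valid Dyck paths: 924 - 792.
(Check: C(12,6) - C(12,7) = C(12,6)/7, the Catalan number C_{6}.)

Final answer: C_{6} = 132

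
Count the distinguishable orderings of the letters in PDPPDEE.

Letters (D:2, E:2, P:3). Total letters: 7.
Permutations = 7!/(3! x 2! x 2!).

Final answer: 210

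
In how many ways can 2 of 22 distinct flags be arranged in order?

P(22,2) = 22!/(22-2)! = 22!/20!.

Final answer: P(22,2) = 462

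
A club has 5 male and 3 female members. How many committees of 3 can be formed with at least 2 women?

Sum over valid woman counts:
C(3,2)C(5,1) = 15
C(3,3)C(5,0) = 1
Total: 15 + 1.

Final answer: 16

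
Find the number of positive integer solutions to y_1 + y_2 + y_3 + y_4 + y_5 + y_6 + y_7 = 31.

Substitute y'_i = y_i - 1 (so y'_i >= 0). Then sum y'_i = 31 - 7 = 24.
Stars and bars: C(24+7-1, 7-1) = C(30,6).

Final answer: C(30,6) = 593775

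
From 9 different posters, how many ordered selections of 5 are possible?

P(9,5) = 9!/(9-5)! = 9!/4!.

Final answer: P(9,5) = 15120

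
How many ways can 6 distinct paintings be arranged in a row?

The number of ways to arrange 6 distinct objects is 6!.

Final answer: 6! = 720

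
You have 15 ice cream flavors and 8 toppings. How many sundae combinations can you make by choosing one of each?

By the multiplication principle: 15 x 8.

Final answer: 120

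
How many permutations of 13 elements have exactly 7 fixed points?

Choose which 7 elements are fixed: C(13,7) = 1716.
Derange the remaining 6 using D(j) = (j-1)(D(j-1) + D(j-2)), D(0)=1, D(1)=0: D(2)=1, D(3)=2, D(4)=9, D(5)=44, D(6)=265.
Total: 1716 x 265.

Final answer: C(13,7) D(6) = 454740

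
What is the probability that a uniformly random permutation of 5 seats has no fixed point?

D(n) = (n-1)(D(n-1) + D(n-2)), D(0)=1, D(1)=0.
Building up: D(2)=1, D(3)=2, D(4)=9, D(5)=44.
Total arrangements: 5! = 120.
Probability = D(5)/5! = 11/30.

Final answer: D(5)/5! = 44/120 = 0.366667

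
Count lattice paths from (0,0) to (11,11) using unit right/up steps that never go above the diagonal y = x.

Total monotonic paths to (11,11): C(22,11) = 705432.
Reflecting each bad path at its first crossing gives a bijection with paths to (10,12): C(22,12) = 646646.
Valid Dyck paths: 705432 - 646646.
(These counts are the Catalan numbers.)

Final answer: C_{11} = 58786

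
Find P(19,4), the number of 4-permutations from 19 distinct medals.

P(19,4) = 19!/(19-4)! = 19!/15!.

Final answer: P(19,4) = 93024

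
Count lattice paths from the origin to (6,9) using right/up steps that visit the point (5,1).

Paths (0,0)->(5,1): C(6,1) = 6.
Paths (5,1)->(6,9): C(9,8) = 9.
By multiplication principle: 6 x 9.

Final answer: 54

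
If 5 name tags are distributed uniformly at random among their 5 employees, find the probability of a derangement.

Use the recurrence D(n) = (n-1)(D(n-1) + D(n-2)) with D(0)=1, D(1)=0.
Building up: D(2)=1, D(3)=2, D(4)=9, D(5)=44.
Total arrangements: 5! = 120.
Probability = D(5)/5! = 11/30.

Final answer: D(5)/5! = 44/120 = 0.366667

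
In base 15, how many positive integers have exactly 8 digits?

In base 15, the leading digit has 14 choices (1..14); each of the remaining 7 digits has 15 choices.
Total: 14 x 15^7.

Final answer: 2392031250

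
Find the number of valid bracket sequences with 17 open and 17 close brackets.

The structures are counted by the Catalan number C_n. Here n = 17 (pairs).
Using C_0 = 1 and C_(k+1) = C_k x 2(2k+1)/(k+2), build up term by term: C_1=1, C_2=2, C_3=5, C_4=14, C_5=42, C_6=132, C_7=429, C_8=1430, C_9=4862, C_10=16796, C_11=58786, C_12=208012, C_13=742900, C_14=2674440, C_15=9694845, C_16=35357670, C_17=129644790.

Final answer: C_{17} = 129644790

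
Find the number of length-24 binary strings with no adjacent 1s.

Let a(n) count valid strings. If the last bit is 0 the prefix is any valid string of length n-1; if it is 1 the string must end in 01 with a valid prefix of length n-2. So a(n) = a(n-1) + a(n-2), a(1)=2, a(2)=3.
Iterating the recurrence: a(1)=2, a(2)=3, a(3)=5, a(4)=8, a(5)=13, a(6)=21, a(7)=34, a(8)=55, a(9)=89, a(10)=144, a(11)=233, a(12)=377, a(13)=610, a(14)=987, a(15)=1597, a(16)=2584, a(17)=4181, a(18)=6765, a(19)=10946, a(20)=17711, a(21)=28657, a(22)=46368, a(23)=75025, a(24)=121393.

Final answer: 121393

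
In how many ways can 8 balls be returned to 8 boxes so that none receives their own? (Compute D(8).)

D(n) = (n-1)(D(n-1) + D(n-2)), D(0)=1, D(1)=0.
D(2) = 1 x (0 + 1) = 1
D(3) = 2 x (1 + 0) = 2
D(4) = 3 x (2 + 1) = 9
D(5) = 4 x (9 + 2) = 44
D(6) = 5 x (44 + 9) = 265
D(7) = 6 x (265 + 44) = 1854
D(8) = 7 x (D(7) + D(6)) = 7 x (1854 + 265)

Final answer: D(8) = 14833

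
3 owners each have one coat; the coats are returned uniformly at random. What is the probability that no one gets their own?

Use the recurrence D(n) = (n-1)(D(n-1) + D(n-2)) with D(0)=1, D(1)=0.
Building up: D(2)=1, D(3)=2.
Total arrangements: 3! = 6.
Probability = D(3)/3! = 1/3.

Final answer: D(3)/3! = 2/6 = 0.333333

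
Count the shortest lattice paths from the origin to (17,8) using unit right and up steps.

Each path has 17 right steps and 8 up steps in some order (25 steps total).
Choose which 8 of the 25 steps are up: C(25,8).

Final answer: C(25,8) = 1081575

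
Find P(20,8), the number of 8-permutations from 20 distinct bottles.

P(20,8) = 20!/(20-8)! = 20!/12!.

Final answer: P(20,8) = 5079110400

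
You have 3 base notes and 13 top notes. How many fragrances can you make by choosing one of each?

By the multiplication principle: 3 x 13.

Final answer: 39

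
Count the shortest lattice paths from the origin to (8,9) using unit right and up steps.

Each path has 8 right steps and 9 up steps in some order (17 steps total).
Choose which 9 of the 17 steps are up: C(17,9).

Final answer: C(17,9) = 24310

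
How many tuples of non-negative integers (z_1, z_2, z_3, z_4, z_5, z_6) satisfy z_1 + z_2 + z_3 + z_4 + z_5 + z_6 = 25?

Stars and bars with 25 stars and 5 bars:
C(25+6-1, 6-1) = C(30,5).

Final answer: C(30,5) = 142506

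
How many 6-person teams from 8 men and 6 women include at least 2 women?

Sum over valid woman counts:
C(6,2)C(8,4) = 1050
C(6,3)C(8,3) = 1120
C(6,4)C(8,2) = 420
C(6,5)C(8,1) = 48
C(6,6)C(8,0) = 1
Total: 1050 + 1120 + 420 + 48 + 1.

Final answer: 2639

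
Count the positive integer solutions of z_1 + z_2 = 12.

Substitute z'_i = z_i - 1 (so z'_i >= 0). Then sum z'_i = 12 - 2 = 10.
Stars and bars: C(10+2-1, 2-1) = C(11,1).

Final answer: C(11,1) = 11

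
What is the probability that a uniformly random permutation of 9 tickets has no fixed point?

Use the recurrence D(n) = (n-1)(D(n-1) + D(n-2)) with D(0)=1, D(1)=0.
Building up: D(2)=1, D(3)=2, D(4)=9, D(5)=44, D(6)=265, D(7)=1854, D(8)=14833, D(9)=133496.
Total arrangements: 9! = 362880.
Probability = D(9)/9! = 16687/45360.

Final answer: D(9)/9! = 133496/362880 = 0.367879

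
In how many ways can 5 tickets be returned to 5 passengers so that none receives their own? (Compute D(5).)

Use the recurrence D(n) = (n-1)(D(n-1) + D(n-2)) with D(0)=1, D(1)=0.
D(2) = 1 x (0 + 1) = 1
D(3) = 2 x (1 + 0) = 2
D(4) = 3 x (2 + 1) = 9
D(5) = 4 x (D(4) + D(3)) = 4 x (9 + 2)

Final answer: D(5) = 44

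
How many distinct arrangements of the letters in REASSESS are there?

Letters (A:1, E:2, R:1, S:4). Total letters: 8.
Permutations = 8!/(4! x 2!).

Final answer: 840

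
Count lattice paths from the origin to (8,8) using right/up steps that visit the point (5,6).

Paths (0,0)->(5,6): C(11,6) = 462.
Paths (5,6)->(8,8): C(5,2) = 10.
By multiplication principle: 462 x 10.

Final answer: 4620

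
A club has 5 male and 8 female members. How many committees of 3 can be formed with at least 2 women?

Sum over valid woman counts:
C(8,2)C(5,1) = 140
C(8,3)C(5,0) = 56
Total: 140 + 56.

Final answer: 196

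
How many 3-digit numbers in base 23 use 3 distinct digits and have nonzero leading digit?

The leading digit has 22 choices (anything but zero); the next has 22 (anything but the first), then 21, and so on, one fewer each time.
Total: 22 x 22 x 21.

Final answer: 10164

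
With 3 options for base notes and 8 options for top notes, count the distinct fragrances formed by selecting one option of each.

By the multiplication principle: 3 x 8.

Final answer: 24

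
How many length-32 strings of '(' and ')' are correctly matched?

This is counted by the nth Catalan number C_n. Here n = 16 (pairs).
C_n = (2n)!/(n!(n+1)!), so C_{16} = 32!/(16! x 17!) = C(32,16)/17 = 601080390/17.

Final answer: C_{16} = 35357670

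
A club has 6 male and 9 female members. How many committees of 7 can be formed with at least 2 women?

Sum over valid woman counts:
C(9,2)C(6,5) = 216
C(9,3)C(6,4) = 1260
C(9,4)C(6,3) = 2520
C(9,5)C(6,2) = 1890
C(9,6)C(6,1) = 504
C(9,7)C(6,0) = 36
Total: 216 + 1260 + 2520 + 1890 + 504 + 36.

Final answer: 6426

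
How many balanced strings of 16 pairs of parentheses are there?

This is counted by the nth Catalan number C_n. Here n = 16 (pairs).
C_n = C(2n,n)/(n+1), so C_{16} = C(32,16)/17 = 601080390/17.

Final answer: C_{16} = 35357670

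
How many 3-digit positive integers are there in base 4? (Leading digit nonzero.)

Leading digit: 3 options (nonzero). Other 2 digit(s): 4 options each.
Total: 3 x 4^2.

Final answer: 48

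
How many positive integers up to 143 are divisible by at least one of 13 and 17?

Multiples of 13: 11. Multiples of 17: 8. Of both (lcm=221): 0.
By inclusion-exclusion: 11 + 8 - 0.

Final answer: 19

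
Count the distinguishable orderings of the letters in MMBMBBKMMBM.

Letters (B:4, K:1, M:6). Total letters: 11.
Permutations = 11!/(6! x 4!).

Final answer: 2310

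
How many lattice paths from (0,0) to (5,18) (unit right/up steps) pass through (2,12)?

Paths (0,0)->(2,12): C(14,12) = 91.
Paths (2,12)->(5,18): C(9,6) = 84.
By multiplication principle: 91 x 84.

Final answer: 7644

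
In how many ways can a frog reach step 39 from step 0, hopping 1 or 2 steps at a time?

Let f(n) be the number of climbs. Removing the last move (1 or 2 steps) gives f(n) = f(n-1) + f(n-2); base cases f(1)=1, f(2)=2.
Computing successive values: f(1)=1, f(2)=2, f(3)=3, f(4)=5, f(5)=8, f(6)=13, f(7)=21, f(8)=34, f(9)=55, f(10)=89, f(11)=144, f(12)=233, f(13)=377, f(14)=610, f(15)=987, f(16)=1597, f(17)=2584, f(18)=4181, f(19)=6765, f(20)=10946, f(21)=17711, f(22)=28657, f(23)=46368, f(24)=75025, f(25)=121393, f(26)=196418, f(27)=317811, f(28)=514229, f(29)=832040, f(30)=1346269, f(31)=2178309, f(32)=3524578, f(33)=5702887, f(34)=9227465, f(35)=14930352, f(36)=24157817, f(37)=39088169, f(38)=63245986, f(39)=102334155.

Final answer: 102334155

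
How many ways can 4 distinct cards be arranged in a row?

The number of ways to arrange 4 distinct objects is 4!.

Final answer: 4! = 24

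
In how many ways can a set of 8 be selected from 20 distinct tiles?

C(20,8) = 20!/(8! x 12!).

Final answer: \binom{20}{8} = 125970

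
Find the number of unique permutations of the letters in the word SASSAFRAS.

Letters (A:3, F:1, R:1, S:4). Total letters: 9.
Permutations = 9!/(4! x 3!).

Final answer: 2520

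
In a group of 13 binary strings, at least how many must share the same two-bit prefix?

There are 4 possible values for two-bit prefix. With 13 binary strings and 4 categories, by pigeonhole: ceiling(13/4).

Final answer: 4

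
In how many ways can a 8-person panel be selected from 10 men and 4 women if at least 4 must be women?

Sum over valid woman counts:
C(4,4)C(10,4).

Final answer: 210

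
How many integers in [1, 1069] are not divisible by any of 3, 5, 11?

|div by 3|=356, |div by 5|=213, |div by 11|=97.
|div by 3&5|=71, |div by 3&11|=32, |div by 5&11|=19, |div by all|=6.
By inclusion-exclusion, divisible by at least one: 356+213+97-71-32-19+6 = 550.
Not divisible by any: 1069 - 550.

Final answer: 519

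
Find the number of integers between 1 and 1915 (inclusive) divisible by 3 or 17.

Multiples of 3: 638. Multiples of 17: 112. Of both (lcm=51): 37.
By inclusion-exclusion: 638 + 112 - 37.

Final answer: 713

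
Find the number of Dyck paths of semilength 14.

Total monotonic paths to (14,14): C(28,14) = 40116600.
Reflecting each bad path at its first crossing gives a bijection with paths to (13,15): C(28,15) = 37442160.
Valid Dyck paths: 40116600 - 37442160.
(This is the Catalan number C_{14}.)

Final answer: C_{14} = 2674440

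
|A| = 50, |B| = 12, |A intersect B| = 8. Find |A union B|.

|A union B| = |A| + |B| - |A intersect B| = 50 + 12 - 8.

Final answer: 54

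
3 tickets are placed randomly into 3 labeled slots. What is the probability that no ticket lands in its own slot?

Derangements satisfy D(n) = (n-1)(D(n-1) + D(n-2)), starting from D(0)=1, D(1)=0.
Building up: D(2)=1, D(3)=2.
Total arrangements: 3! = 6.
Probability = D(3)/3! = 1/3.

Final answer: D(3)/3! = 2/6 = 0.333333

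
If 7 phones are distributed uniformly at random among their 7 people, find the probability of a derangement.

Derangements satisfy D(n) = (n-1)(D(n-1) + D(n-2)), starting from D(0)=1, D(1)=0.
Building up: D(2)=1, D(3)=2, D(4)=9, D(5)=44, D(6)=265, D(7)=1854.
Total arrangements: 7! = 5040.
Probability = D(7)/7! = 103/280.

Final answer: D(7)/7! = 1854/5040 = 0.367857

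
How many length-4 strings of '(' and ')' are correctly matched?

The structures are counted by the Catalan number C_n. Here n = 2 (pairs).
C_n = (2n)!/(n!(n+1)!), so C_{2} = 4!/(2! x 3!) = C(4,2)/3 = 6/3.

Final answer: C_{2} = 2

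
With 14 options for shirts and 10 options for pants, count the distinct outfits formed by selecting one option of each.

By the multiplication principle: 14 x 10.

Final answer: 140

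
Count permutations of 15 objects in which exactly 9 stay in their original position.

Choose which 9 elements are fixed: C(15,9) = 5005.
Derange the remaining 6 using D(j) = (j-1)(D(j-1) + D(j-2)), D(0)=1, D(1)=0: D(2)=1, D(3)=2, D(4)=9, D(5)=44, D(6)=265.
Total: 5005 x 265.

Final answer: C(15,9) D(6) = 1326325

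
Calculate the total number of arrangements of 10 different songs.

The number of ways to arrange 10 distinct objects is 10!.

Final answer: 10! = 3628800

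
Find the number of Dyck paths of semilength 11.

Total monotonic paths to (11,11): C(22,11) = 705432.
Reflecting each bad path at its first crossing gives a bijection with paths to (10,12): C(22,12) = 646646.
Valid Dyck paths: 705432 - 646646.
(These counts are the Catalan numbers.)

Final answer: C_{11} = 58786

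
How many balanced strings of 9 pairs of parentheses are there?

The structures are counted by the Catalan number C_n. Here n = 9 (pairs).
C_n = C(2n,n)/(n+1), so C_{9} = C(18,9)/10 = 48620/10.

Final answer: C_{9} = 4862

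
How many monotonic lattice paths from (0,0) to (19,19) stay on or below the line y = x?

Total monotonic paths to (19,19): C(38,19) = 35345263800.
Paths that cross above y=x (reflection bijection): C(38,20) = 33578000610.
Valid Dyck paths: 35345263800 - 33578000610.
(Equivalently, C_{19} = C(38,19)/20 = 35345263800/20.)

Final answer: C_{19} = 1767263190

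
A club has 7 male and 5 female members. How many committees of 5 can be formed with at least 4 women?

Sum over valid woman counts:
C(5,4)C(7,1) = 35
C(5,5)C(7,0) = 1
Total: 35 + 1.

Final answer: 36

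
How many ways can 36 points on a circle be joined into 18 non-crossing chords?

This is a standard Catalan-number count: the answer is C_n. Here n = 36/2 = 18.
C_n = C(2n,n) - C(2n,n+1), so C_{18} = C(36,18) - C(36,19) = 9075135300 - 8597496600.

Final answer: C_{18} = 477638700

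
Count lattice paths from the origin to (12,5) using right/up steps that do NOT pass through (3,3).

Total paths to (12,5): C(17,5) = 6188.
Paths through (3,3): C(6,3) x C(11,2) = 1100.
Avoiding (3,3): 6188 - 1100.

Final answer: 5088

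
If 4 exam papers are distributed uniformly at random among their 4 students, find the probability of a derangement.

Derangements satisfy D(n) = (n-1)(D(n-1) + D(n-2)), starting from D(0)=1, D(1)=0.
Building up: D(2)=1, D(3)=2, D(4)=9.
Total arrangements: 4! = 24.
Probability = D(4)/4! = 3/8.

Final answer: D(4)/4! = 9/24 = 0.375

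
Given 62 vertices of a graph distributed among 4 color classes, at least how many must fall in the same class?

By pigeonhole with 62 objects and 4 categories: ceiling(62/4).

Final answer: 16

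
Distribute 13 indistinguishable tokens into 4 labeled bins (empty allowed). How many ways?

Stars and bars: C(n+k-1, k-1) = C(16,3).

Final answer: C(16,3) = 560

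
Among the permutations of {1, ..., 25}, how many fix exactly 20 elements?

Choose which 20 elements are fixed: C(25,20) = 53130.
Derange the remaining 5 using D(j) = (j-1)(D(j-1) + D(j-2)), D(0)=1, D(1)=0: D(2)=1, D(3)=2, D(4)=9, D(5)=44.
Total: 53130 x 44.

Final answer: C(25,20) D(5) = 2337720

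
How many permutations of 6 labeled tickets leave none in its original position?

D(n) = (n-1)(D(n-1) + D(n-2)), D(0)=1, D(1)=0.
D(2) = 1 x (0 + 1) = 1
D(3) = 2 x (1 + 0) = 2
D(4) = 3 x (2 + 1) = 9
D(5) = 4 x (9 + 2) = 44
D(6) = 5 x (D(5) + D(4)) = 5 x (44 + 9)

Final answer: D(6) = 265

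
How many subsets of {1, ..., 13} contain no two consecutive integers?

Let a(n) count such subsets of {1, ..., n}. Either n is excluded (a(n-1) ways) or n is included, forcing n-1 out (a(n-2) ways), so a(n) = a(n-1) + a(n-2) with a(1)=2, a(2)=3.
Building up term by term: a(1)=2, a(2)=3, a(3)=5, a(4)=8, a(5)=13, a(6)=21, a(7)=34, a(8)=55, a(9)=89, a(10)=144, a(11)=233, a(12)=377, a(13)=610.

Final answer: 610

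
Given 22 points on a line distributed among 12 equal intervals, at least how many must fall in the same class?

By pigeonhole with 22 objects and 12 categories: ceiling(22/12).

Final answer: 2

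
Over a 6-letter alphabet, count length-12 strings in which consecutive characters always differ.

Let g(n) count such strings. g(1) = 6, and each valid string of length n-1 extends in 5 ways (any symbol but the last), so g(n) = 5 g(n-1).
Total: g(12) = 6 x 5^11.

Final answer: 6 x 5^{11} = 292968750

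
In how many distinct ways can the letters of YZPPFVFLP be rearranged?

Letters (F:2, L:1, P:3, V:1, Y:1, Z:1). Total letters: 9.
Permutations = 9!/(3! x 2!).

Final answer: 30240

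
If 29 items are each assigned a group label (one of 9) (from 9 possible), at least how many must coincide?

There are 9 possible values for group label (one of 9). With 29 items and 9 categories, by pigeonhole: ceiling(29/9).

Final answer: 4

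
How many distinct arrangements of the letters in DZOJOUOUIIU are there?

Letters (D:1, I:2, J:1, O:3, U:3, Z:1). Total letters: 11.
Permutations = 11!/(3! x 3! x 2!).

Final answer: 554400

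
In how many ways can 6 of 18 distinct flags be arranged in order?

P(18,6) = 18!/(18-6)! = 18!/12!.

Final answer: P(18,6) = 13366080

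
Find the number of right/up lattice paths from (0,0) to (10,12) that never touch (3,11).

Total paths to (10,12): C(22,12) = 646646.
Paths through (3,11): C(14,11) x C(8,1) = 2912.
Avoiding (3,11): 646646 - 2912.

Final answer: 643734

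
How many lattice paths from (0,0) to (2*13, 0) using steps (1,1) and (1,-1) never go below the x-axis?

Total monotonic paths to (13,13): C(26,13) = 10400600.
By the reflection principle, paths that go above the diagonal number C(26,14) = 9657700.
Valid Dyck paths: 10400600 - 9657700.
(These counts are the Catalan numbers.)

Final answer: C_{13} = 742900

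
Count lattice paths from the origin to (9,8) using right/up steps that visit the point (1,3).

Paths (0,0)->(1,3): C(4,3) = 4.
Paths (1,3)->(9,8): C(13,5) = 1287.
By multiplication principle: 4 x 1287.

Final answer: 5148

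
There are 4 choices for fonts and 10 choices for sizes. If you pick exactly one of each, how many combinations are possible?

By the multiplication principle: 4 x 10.

Final answer: 40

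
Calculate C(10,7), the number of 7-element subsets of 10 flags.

C(10,7) = 10!/(7! x 3!).

Final answer: \binom{10}{7} = 120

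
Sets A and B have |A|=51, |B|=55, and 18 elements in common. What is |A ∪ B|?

|A union B| = |A| + |B| - |A intersect B| = 51 + 55 - 18.

Final answer: 88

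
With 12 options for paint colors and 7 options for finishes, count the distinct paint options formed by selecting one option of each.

By the multiplication principle: 12 x 7.

Final answer: 84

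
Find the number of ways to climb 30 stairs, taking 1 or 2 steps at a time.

Let f(n) be the number of climbs. Removing the last move (1 or 2 steps) gives f(n) = f(n-1) + f(n-2); base cases f(1)=1, f(2)=2.
Computing successive values: f(1)=1, f(2)=2, f(3)=3, f(4)=5, f(5)=8, f(6)=13, f(7)=21, f(8)=34, f(9)=55, f(10)=89, f(11)=144, f(12)=233, f(13)=377, f(14)=610, f(15)=987, f(16)=1597, f(17)=2584, f(18)=4181, f(19)=6765, f(20)=10946, f(21)=17711, f(22)=28657, f(23)=46368, f(24)=75025, f(25)=121393, f(26)=196418, f(27)=317811, f(28)=514229, f(29)=832040, f(30)=1346269.

Final answer: 1346269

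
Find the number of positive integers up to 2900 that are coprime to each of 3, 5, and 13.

|div by 3|=966, |div by 5|=580, |div by 13|=223.
|div by 3&5|=193, |div by 3&13|=74, |div by 5&13|=44, |div by all|=14.
By inclusion-exclusion, divisible by at least one: 966+580+223-193-74-44+14 = 1472.
Not divisible by any: 2900 - 1472.

Final answer: 1428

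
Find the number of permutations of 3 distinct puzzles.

The number of ways to arrange 3 distinct objects is 3!.

Final answer: 3! = 6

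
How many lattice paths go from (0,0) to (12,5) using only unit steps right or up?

Each path has 12 right steps and 5 up steps in some order (17 steps total).
Choose which 5 of the 17 steps are up: C(17,5).

Final answer: C(17,5) = 6188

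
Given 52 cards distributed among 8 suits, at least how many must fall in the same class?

By pigeonhole with 52 objects and 8 categories: ceiling(52/8).

Final answer: 7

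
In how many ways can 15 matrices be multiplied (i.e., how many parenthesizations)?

This is counted by the nth Catalan number C_n. Here n = 15 - 1 = 14.
C_n = C(2n,n)/(n+1), so C_{14} = C(28,14)/15 = 40116600/15.

Final answer: C_{14} = 2674440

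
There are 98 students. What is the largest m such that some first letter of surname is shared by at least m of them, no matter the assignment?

There are 26 possible values for first letter of surname. With 98 students and 26 categories, by pigeonhole: ceiling(98/26).

Final answer: 4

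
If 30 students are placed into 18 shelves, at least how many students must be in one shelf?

By the pigeonhole principle: ceiling(30/18).

Final answer: 2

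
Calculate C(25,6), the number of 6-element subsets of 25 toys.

C(25,6) = 25!/(6! x (25-6)!).

Final answer: C(25,6) = 177100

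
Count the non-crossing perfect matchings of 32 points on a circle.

The structures are counted by the Catalan number C_n. Here n = 32/2 = 16.
C_n = C(2n,n)/(n+1), so C_{16} = C(32,16)/17 = 601080390/17.

Final answer: C_{16} = 35357670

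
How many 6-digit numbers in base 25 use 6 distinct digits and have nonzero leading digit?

First digit: 24 (nonzero). Second: 24 (not first). Third: 23, etc.
Total: 24 x 24 x 23 x 22 x 21 x 20.

Final answer: 122411520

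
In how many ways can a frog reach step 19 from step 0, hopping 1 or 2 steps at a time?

Condition on the final move: it is a 1-step (f(n-1) ways to get there) or a 2-step (f(n-2) ways), so f(n) = f(n-1) + f(n-2), with f(1)=1, f(2)=2.
Building up term by term: f(1)=1, f(2)=2, f(3)=3, f(4)=5, f(5)=8, f(6)=13, f(7)=21, f(8)=34, f(9)=55, f(10)=89, f(11)=144, f(12)=233, f(13)=377, f(14)=610, f(15)=987, f(16)=1597, f(17)=2584, f(18)=4181, f(19)=6765.

Final answer: 6765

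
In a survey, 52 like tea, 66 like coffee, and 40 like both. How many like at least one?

|A union B| = |A| + |B| - |A intersect B| = 52 + 66 - 40.

Final answer: 78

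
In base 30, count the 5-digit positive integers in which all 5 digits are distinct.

The leading digit has 29 choices (anything but zero); the next has 29 (anything but the first), then 28, and so on, one fewer each time.
Total: 29 x 29 x 28 x 27 x 26.

Final answer: 16530696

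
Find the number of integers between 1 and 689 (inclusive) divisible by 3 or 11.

Multiples of 3: 229. Multiples of 11: 62. Of both (lcm=33): 20.
By inclusion-exclusion: 229 + 62 - 20.

Final answer: 271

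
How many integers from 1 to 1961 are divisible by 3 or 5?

Multiples of 3: 653. Multiples of 5: 392. Of both (lcm=15): 130.
By inclusion-exclusion: 653 + 392 - 130.

Final answer: 915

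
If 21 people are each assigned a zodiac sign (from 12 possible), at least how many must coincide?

There are 12 possible values for zodiac sign. With 21 people and 12 categories, by pigeonhole: ceiling(21/12).

Final answer: 2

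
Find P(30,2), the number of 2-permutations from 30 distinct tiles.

P(30,2) = 30!/(30-2)! = 30!/28!.

Final answer: P(30,2) = 870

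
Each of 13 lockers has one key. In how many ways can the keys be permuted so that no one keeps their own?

Use the recurrence D(n) = (n-1)(D(n-1) + D(n-2)) with D(0)=1, D(1)=0.
D(2) = 1 x (0 + 1) = 1
D(3) = 2 x (1 + 0) = 2
D(4) = 3 x (2 + 1) = 9
D(5) = 4 x (9 + 2) = 44
D(6) = 5 x (44 + 9) = 265
D(7) = 6 x (265 + 44) = 1854
D(8) = 7 x (1854 + 265) = 14833
D(9) = 8 x (14833 + 1854) = 133496
D(10) = 9 x (133496 + 14833) = 1334961
D(11) = 10 x (1334961 + 133496) = 14684570
D(12) = 11 x (14684570 + 1334961) = 176214841
D(13) = 12 x (D(12) + D(11)) = 12 x (176214841 + 14684570)

Final answer: D(13) = 2290792932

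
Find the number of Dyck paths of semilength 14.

Total monotonic paths to (14,14): C(28,14) = 40116600.
By the reflection principle, paths that go above the diagonal number C(28,15) = 37442160.
Valid Dyck paths: 40116600 - 37442160.
(This is the Catalan number C_{14}.)

Final answer: C_{14} = 2674440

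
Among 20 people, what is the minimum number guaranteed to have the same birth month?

There are 12 possible values for birth month. With 20 people and 12 categories, by pigeonhole: ceiling(20/12).

Final answer: 2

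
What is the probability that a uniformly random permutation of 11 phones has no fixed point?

Use the recurrence D(n) = (n-1)(D(n-1) + D(n-2)) with D(0)=1, D(1)=0.
Building up: D(2)=1, D(3)=2, D(4)=9, D(5)=44, D(6)=265, D(7)=1854, D(8)=14833, D(9)=133496, D(10)=1334961, D(11)=14684570.
Total arrangements: 11! = 39916800.
Probability = D(11)/11! = 1468457/3991680.

Final answer: D(11)/11! = 14684570/39916800 = 0.367879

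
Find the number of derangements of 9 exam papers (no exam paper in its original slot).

Use the recurrence D(n) = (n-1)(D(n-1) + D(n-2)) with D(0)=1, D(1)=0.
D(2) = 1 x (0 + 1) = 1
D(3) = 2 x (1 + 0) = 2
D(4) = 3 x (2 + 1) = 9
D(5) = 4 x (9 + 2) = 44
D(6) = 5 x (44 + 9) = 265
D(7) = 6 x (265 + 44) = 1854
D(8) = 7 x (1854 + 265) = 14833
D(9) = 8 x (D(8) + D(7)) = 8 x (14833 + 1854)

Final answer: D(9) = 133496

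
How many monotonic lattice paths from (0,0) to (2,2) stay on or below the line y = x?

Total monotonic paths to (2,2): C(4,2) = 6.
Reflecting each bad path at its first crossing gives a bijection with paths to (1,3): C(4,3) = 4.
Valid Dyck paths: 6 - 4.
(This is the Catalan number C_{2}.)

Final answer: C_{2} = 2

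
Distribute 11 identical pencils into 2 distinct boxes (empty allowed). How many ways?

Stars and bars: C(n+k-1, k-1) = C(12,1).

Final answer: C(12,1) = 12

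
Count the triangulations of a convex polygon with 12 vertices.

This is counted by the nth Catalan number C_n. Here n = 12 - 2 = 10.
Using C_0 = 1 and C_(k+1) = C_k x 2(2k+1)/(k+2), build up term by term: C_1=1, C_2=2, C_3=5, C_4=14, C_5=42, C_6=132, C_7=429, C_8=1430, C_9=4862, C_10=16796.

Final answer: C_{10} = 16796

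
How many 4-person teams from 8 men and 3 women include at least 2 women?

Sum over valid woman counts:
C(3,2)C(8,2) = 84
C(3,3)C(8,1) = 8
Total: 84 + 8.

Final answer: 92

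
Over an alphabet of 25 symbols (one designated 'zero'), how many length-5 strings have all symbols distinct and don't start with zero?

The leading digit has 24 choices (anything but zero); the next has 24 (anything but the first), then 23, and so on, one fewer each time.
Total: 24 x 24 x 23 x 22 x 21.

Final answer: 6120576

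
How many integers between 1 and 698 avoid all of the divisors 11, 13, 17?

|div by 11|=63, |div by 13|=53, |div by 17|=41.
|div by 11&13|=4, |div by 11&17|=3, |div by 13&17|=3, |div by all|=0.
By inclusion-exclusion, divisible by at least one: 63+53+41-4-3-3+0 = 147.
Not divisible by any: 698 - 147.

Final answer: 551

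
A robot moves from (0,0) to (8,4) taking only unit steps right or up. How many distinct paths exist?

Each path has 8 right steps and 4 up steps in some order (12 steps total).
Choose which 4 of the 12 steps are up: C(12,4).

Final answer: C(12,4) = 495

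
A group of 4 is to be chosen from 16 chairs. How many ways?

C(16,4) = 16!/(4! x (16-4)!).

Final answer: C(16,4) = 1820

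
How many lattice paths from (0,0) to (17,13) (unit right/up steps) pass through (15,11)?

Paths (0,0)->(15,11): C(26,11) = 7726160.
Paths (15,11)->(17,13): C(4,2) = 6.
By multiplication principle: 7726160 x 6.

Final answer: 46356960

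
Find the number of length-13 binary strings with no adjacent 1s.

A valid string ends in 0 (append to any length-(n-1) valid string) or in 01 (append to any length-(n-2) valid string), so a(n) = a(n-1) + a(n-2) with a(1)=2, a(2)=3.
Iterating the recurrence: a(1)=2, a(2)=3, a(3)=5, a(4)=8, a(5)=13, a(6)=21, a(7)=34, a(8)=55, a(9)=89, a(10)=144, a(11)=233, a(12)=377, a(13)=610.

Final answer: 610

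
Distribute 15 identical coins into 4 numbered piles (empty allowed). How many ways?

Stars and bars: C(n+k-1, k-1) = C(18,3).

Final answer: C(18,3) = 816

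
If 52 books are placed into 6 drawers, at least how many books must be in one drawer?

By the pigeonhole principle: ceiling(52/6).

Final answer: 9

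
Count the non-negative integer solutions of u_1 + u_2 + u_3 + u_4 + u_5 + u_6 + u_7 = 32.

Stars and bars with 32 stars and 6 bars:
C(32+7-1, 7-1) = C(38,6).

Final answer: C(38,6) = 2760681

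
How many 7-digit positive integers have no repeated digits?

First digit: 9 (not 0). Second: 9 (not first). Third: 8, etc.
Total: 9 x 9 x 8 x 7 x 6 x 5 x 4.

Final answer: 544320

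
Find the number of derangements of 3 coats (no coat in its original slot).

Use the recurrence D(n) = (n-1)(D(n-1) + D(n-2)) with D(0)=1, D(1)=0.
D(2) = 1 x (0 + 1) = 1
D(3) = 2 x (D(2) + D(1)) = 2 x (1 + 0)

Final answer: D(3) = 2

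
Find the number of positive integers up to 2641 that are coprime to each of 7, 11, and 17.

|div by 7|=377, |div by 11|=240, |div by 17|=155.
|div by 7&11|=34, |div by 7&17|=22, |div by 11&17|=14, |div by all|=2.
By inclusion-exclusion, divisible by at least one: 377+240+155-34-22-14+2 = 704.
Not divisible by any: 2641 - 704.

Final answer: 1937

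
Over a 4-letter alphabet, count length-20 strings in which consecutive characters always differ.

First character: 4 choices. Each subsequent: 3 choices (must differ from the previous one).
Total: 4 x 3^19.

Final answer: 4 x 3^{19} = 4649045868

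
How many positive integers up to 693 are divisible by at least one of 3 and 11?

Multiples of 3: 231. Multiples of 11: 63. Of both (lcm=33): 21.
By inclusion-exclusion: 231 + 63 - 21.

Final answer: 273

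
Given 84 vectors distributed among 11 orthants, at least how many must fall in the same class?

By pigeonhole with 84 objects and 11 categories: ceiling(84/11).

Final answer: 8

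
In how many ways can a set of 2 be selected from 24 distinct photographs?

C(24,2) = 24!/(2! x (24-2)!).

Final answer: C(24,2) = 276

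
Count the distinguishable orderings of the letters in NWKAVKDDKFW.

Letters (A:1, D:2, F:1, K:3, N:1, V:1, W:2). Total letters: 11.
Permutations = 11!/(3! x 2! x 2!).

Final answer: 1663200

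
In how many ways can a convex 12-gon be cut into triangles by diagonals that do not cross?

The structures are counted by the Catalan number C_n. Here n = 12 - 2 = 10.
C_n = (2n)!/(n!(n+1)!), so C_{10} = 20!/(10! x 11!) = C(20,10)/11 = 184756/11.

Final answer: C_{10} = 16796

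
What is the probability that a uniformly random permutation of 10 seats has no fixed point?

Use the recurrence D(n) = (n-1)(D(n-1) + D(n-2)) with D(0)=1, D(1)=0.
Building up: D(2)=1, D(3)=2, D(4)=9, D(5)=44, D(6)=265, D(7)=1854, D(8)=14833, D(9)=133496, D(10)=1334961.
Total arrangements: 10! = 3628800.
Probability = D(10)/10! = 16481/44800.

Final answer: D(10)/10! = 1334961/3628800 = 0.367879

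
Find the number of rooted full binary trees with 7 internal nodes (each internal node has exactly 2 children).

This is a standard Catalan-number count: the answer is C_n. Here n = 7.
C_n = C(2n,n)/(n+1), so C_{7} = C(14,7)/8 = 3432/8.

Final answer: C_{7} = 429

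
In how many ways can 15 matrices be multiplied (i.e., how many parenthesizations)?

The structures are counted by the Catalan number C_n. Here n = 15 - 1 = 14.
C_n = (2n)!/(n!(n+1)!), so C_{14} = 28!/(14! x 15!) = C(28,14)/15 = 40116600/15.

Final answer: C_{14} = 2674440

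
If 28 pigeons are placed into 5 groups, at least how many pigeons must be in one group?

By the pigeonhole principle: ceiling(28/5).

Final answer: 6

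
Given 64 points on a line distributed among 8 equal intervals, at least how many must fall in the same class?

By pigeonhole with 64 objects and 8 categories: ceiling(64/8).

Final answer: 8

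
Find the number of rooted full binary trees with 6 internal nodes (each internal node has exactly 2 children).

The structures are counted by the Catalan number C_n. Here n = 6.
C_n = (2n)!/(n!(n+1)!), so C_{6} = 12!/(6! x 7!) = C(12,6)/7 = 924/7.

Final answer: C_{6} = 132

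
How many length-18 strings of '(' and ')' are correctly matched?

The structures are counted by the Catalan number C_n. Here n = 9 (pairs).
C_n = C(2n,n) - C(2n,n+1), so C_{9} = C(18,9) - C(18,10) = 48620 - 43758.

Final answer: C_{9} = 4862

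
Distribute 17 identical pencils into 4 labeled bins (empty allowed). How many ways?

Stars and bars: C(n+k-1, k-1) = C(20,3).

Final answer: C(20,3) = 1140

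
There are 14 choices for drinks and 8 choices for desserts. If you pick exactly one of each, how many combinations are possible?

By the multiplication principle: 14 x 8.

Final answer: 112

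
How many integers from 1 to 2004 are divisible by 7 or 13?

Multiples of 7: 286. Multiples of 13: 154. Of both (lcm=91): 22.
By inclusion-exclusion: 286 + 154 - 22.

Final answer: 418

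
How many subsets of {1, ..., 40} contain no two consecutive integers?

Condition on whether n belongs to the subset: if not, any valid subset of {1, ..., n-1} works (a(n-1)); if so, n-1 is excluded and the rest is a valid subset of {1, ..., n-2} (a(n-2)). Hence a(n) = a(n-1) + a(n-2), a(1)=2, a(2)=3.
Building up term by term: a(1)=2, a(2)=3, a(3)=5, a(4)=8, a(5)=13, a(6)=21, a(7)=34, a(8)=55, a(9)=89, a(10)=144, a(11)=233, a(12)=377, a(13)=610, a(14)=987, a(15)=1597, a(16)=2584, a(17)=4181, a(18)=6765, a(19)=10946, a(20)=17711, a(21)=28657, a(22)=46368, a(23)=75025, a(24)=121393, a(25)=196418, a(26)=317811, a(27)=514229, a(28)=832040, a(29)=1346269, a(30)=2178309, a(31)=3524578, a(32)=5702887, a(33)=9227465, a(34)=14930352, a(35)=24157817, a(36)=39088169, a(37)=63245986, a(38)=102334155, a(39)=165580141, a(40)=267914296.

Final answer: 267914296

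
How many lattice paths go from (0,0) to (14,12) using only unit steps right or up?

Each path has 14 right steps and 12 up steps in some order (26 steps total).
Choose which 12 of the 26 steps are up: C(26,12).

Final answer: C(26,12) = 9657700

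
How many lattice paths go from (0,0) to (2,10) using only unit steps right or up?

Each path has 2 right steps and 10 up steps in some order (12 steps total).
Choose which 10 of the 12 steps are up: C(12,10).

Final answer: C(12,10) = 66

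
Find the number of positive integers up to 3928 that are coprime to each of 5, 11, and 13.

|div by 5|=785, |div by 11|=357, |div by 13|=302.
|div by 5&11|=71, |div by 5&13|=60, |div by 11&13|=27, |div by all|=5.
By inclusion-exclusion, divisible by at least one: 785+357+302-71-60-27+5 = 1291.
Not divisible by any: 3928 - 1291.

Final answer: 2637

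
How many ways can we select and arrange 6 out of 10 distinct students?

P(10,6) = 10!/(10-6)! = 10!/4!.

Final answer: P(10,6) = 151200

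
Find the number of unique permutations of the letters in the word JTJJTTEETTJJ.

Letters (E:2, J:5, T:5). Total letters: 12.
Permutations = 12!/(5! x 5! x 2!).

Final answer: 16632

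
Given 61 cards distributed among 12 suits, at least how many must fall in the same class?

By pigeonhole with 61 objects and 12 categories: ceiling(61/12).

Final answer: 6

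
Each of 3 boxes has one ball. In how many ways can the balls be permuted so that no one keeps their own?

Derangements satisfy D(n) = (n-1)(D(n-1) + D(n-2)), starting from D(0)=1, D(1)=0.
D(2) = 1 x (0 + 1) = 1
D(3) = 2 x (D(2) + D(1)) = 2 x (1 + 0)

Final answer: D(3) = 2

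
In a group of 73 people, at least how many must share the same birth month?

There are 12 possible values for birth month. With 73 people and 12 categories, by pigeonhole: ceiling(73/12).

Final answer: 7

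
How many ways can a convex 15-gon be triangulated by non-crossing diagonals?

This is a standard Catalan-number count: the answer is C_n. Here n = 15 - 2 = 13.
C_n = C(2n,n) - C(2n,n+1), so C_{13} = C(26,13) - C(26,14) = 10400600 - 9657700.

Final answer: C_{13} = 742900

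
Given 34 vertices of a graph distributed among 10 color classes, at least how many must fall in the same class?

By pigeonhole with 34 objects and 10 categories: ceiling(34/10).

Final answer: 4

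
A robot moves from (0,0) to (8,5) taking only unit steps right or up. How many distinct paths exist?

Each path has 8 right steps and 5 up steps in some order (13 steps total).
Choose which 5 of the 13 steps are up: C(13,5).

Final answer: C(13,5) = 1287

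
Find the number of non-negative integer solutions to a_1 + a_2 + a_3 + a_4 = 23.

Stars and bars with 23 stars and 3 bars:
C(23+4-1, 4-1) = C(26,3).

Final answer: C(26,3) = 2600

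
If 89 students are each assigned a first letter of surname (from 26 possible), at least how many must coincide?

There are 26 possible values for first letter of surname. With 89 students and 26 categories, by pigeonhole: ceiling(89/26).

Final answer: 4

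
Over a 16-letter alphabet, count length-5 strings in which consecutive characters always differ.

First character: 16 choices. Each subsequent: 15 choices (must differ from the previous one).
Total: 16 x 15^4.

Final answer: 16 x 15^{4} = 810000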